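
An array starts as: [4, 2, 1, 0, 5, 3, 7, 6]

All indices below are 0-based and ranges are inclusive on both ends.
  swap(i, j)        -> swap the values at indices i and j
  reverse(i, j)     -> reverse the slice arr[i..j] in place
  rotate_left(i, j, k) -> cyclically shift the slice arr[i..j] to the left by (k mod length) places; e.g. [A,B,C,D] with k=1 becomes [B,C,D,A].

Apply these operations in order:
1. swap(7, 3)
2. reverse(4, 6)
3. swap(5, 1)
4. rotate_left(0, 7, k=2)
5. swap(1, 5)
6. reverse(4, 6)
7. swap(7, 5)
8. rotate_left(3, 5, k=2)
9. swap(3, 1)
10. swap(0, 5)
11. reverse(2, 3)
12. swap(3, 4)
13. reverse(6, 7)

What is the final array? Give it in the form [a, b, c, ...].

Answer: [4, 3, 0, 2, 7, 1, 6, 5]

Derivation:
After 1 (swap(7, 3)): [4, 2, 1, 6, 5, 3, 7, 0]
After 2 (reverse(4, 6)): [4, 2, 1, 6, 7, 3, 5, 0]
After 3 (swap(5, 1)): [4, 3, 1, 6, 7, 2, 5, 0]
After 4 (rotate_left(0, 7, k=2)): [1, 6, 7, 2, 5, 0, 4, 3]
After 5 (swap(1, 5)): [1, 0, 7, 2, 5, 6, 4, 3]
After 6 (reverse(4, 6)): [1, 0, 7, 2, 4, 6, 5, 3]
After 7 (swap(7, 5)): [1, 0, 7, 2, 4, 3, 5, 6]
After 8 (rotate_left(3, 5, k=2)): [1, 0, 7, 3, 2, 4, 5, 6]
After 9 (swap(3, 1)): [1, 3, 7, 0, 2, 4, 5, 6]
After 10 (swap(0, 5)): [4, 3, 7, 0, 2, 1, 5, 6]
After 11 (reverse(2, 3)): [4, 3, 0, 7, 2, 1, 5, 6]
After 12 (swap(3, 4)): [4, 3, 0, 2, 7, 1, 5, 6]
After 13 (reverse(6, 7)): [4, 3, 0, 2, 7, 1, 6, 5]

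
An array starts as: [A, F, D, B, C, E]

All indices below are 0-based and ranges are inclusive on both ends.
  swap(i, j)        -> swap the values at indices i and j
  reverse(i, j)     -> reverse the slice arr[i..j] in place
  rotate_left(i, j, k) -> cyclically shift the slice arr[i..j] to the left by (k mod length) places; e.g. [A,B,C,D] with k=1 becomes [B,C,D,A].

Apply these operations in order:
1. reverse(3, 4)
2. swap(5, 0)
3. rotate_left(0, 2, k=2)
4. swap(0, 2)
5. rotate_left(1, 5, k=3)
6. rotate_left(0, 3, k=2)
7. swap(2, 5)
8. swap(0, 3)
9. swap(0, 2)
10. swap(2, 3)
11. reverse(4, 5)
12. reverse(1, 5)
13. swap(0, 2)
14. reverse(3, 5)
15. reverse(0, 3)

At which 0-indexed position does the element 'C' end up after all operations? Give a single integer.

After 1 (reverse(3, 4)): [A, F, D, C, B, E]
After 2 (swap(5, 0)): [E, F, D, C, B, A]
After 3 (rotate_left(0, 2, k=2)): [D, E, F, C, B, A]
After 4 (swap(0, 2)): [F, E, D, C, B, A]
After 5 (rotate_left(1, 5, k=3)): [F, B, A, E, D, C]
After 6 (rotate_left(0, 3, k=2)): [A, E, F, B, D, C]
After 7 (swap(2, 5)): [A, E, C, B, D, F]
After 8 (swap(0, 3)): [B, E, C, A, D, F]
After 9 (swap(0, 2)): [C, E, B, A, D, F]
After 10 (swap(2, 3)): [C, E, A, B, D, F]
After 11 (reverse(4, 5)): [C, E, A, B, F, D]
After 12 (reverse(1, 5)): [C, D, F, B, A, E]
After 13 (swap(0, 2)): [F, D, C, B, A, E]
After 14 (reverse(3, 5)): [F, D, C, E, A, B]
After 15 (reverse(0, 3)): [E, C, D, F, A, B]

Answer: 1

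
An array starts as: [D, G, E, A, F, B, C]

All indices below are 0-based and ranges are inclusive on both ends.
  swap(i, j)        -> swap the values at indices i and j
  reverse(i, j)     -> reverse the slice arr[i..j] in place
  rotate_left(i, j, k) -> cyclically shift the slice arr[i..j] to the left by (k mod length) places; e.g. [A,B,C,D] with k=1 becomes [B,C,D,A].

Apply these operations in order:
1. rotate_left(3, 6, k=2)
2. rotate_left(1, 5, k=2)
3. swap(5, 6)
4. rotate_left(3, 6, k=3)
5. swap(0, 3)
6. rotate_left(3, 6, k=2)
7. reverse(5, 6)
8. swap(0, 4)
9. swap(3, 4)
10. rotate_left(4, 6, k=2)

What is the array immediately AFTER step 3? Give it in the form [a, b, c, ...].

After 1 (rotate_left(3, 6, k=2)): [D, G, E, B, C, A, F]
After 2 (rotate_left(1, 5, k=2)): [D, B, C, A, G, E, F]
After 3 (swap(5, 6)): [D, B, C, A, G, F, E]

Answer: [D, B, C, A, G, F, E]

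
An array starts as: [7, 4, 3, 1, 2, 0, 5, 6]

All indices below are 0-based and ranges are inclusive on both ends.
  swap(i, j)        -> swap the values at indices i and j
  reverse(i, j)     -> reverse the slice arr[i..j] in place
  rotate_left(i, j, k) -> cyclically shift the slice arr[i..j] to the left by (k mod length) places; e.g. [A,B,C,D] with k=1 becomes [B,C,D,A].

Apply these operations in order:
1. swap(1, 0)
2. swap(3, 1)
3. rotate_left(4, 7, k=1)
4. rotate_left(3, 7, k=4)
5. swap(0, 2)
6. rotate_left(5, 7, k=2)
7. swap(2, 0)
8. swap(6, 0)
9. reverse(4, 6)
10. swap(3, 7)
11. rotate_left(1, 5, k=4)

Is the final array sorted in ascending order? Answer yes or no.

Answer: no

Derivation:
After 1 (swap(1, 0)): [4, 7, 3, 1, 2, 0, 5, 6]
After 2 (swap(3, 1)): [4, 1, 3, 7, 2, 0, 5, 6]
After 3 (rotate_left(4, 7, k=1)): [4, 1, 3, 7, 0, 5, 6, 2]
After 4 (rotate_left(3, 7, k=4)): [4, 1, 3, 2, 7, 0, 5, 6]
After 5 (swap(0, 2)): [3, 1, 4, 2, 7, 0, 5, 6]
After 6 (rotate_left(5, 7, k=2)): [3, 1, 4, 2, 7, 6, 0, 5]
After 7 (swap(2, 0)): [4, 1, 3, 2, 7, 6, 0, 5]
After 8 (swap(6, 0)): [0, 1, 3, 2, 7, 6, 4, 5]
After 9 (reverse(4, 6)): [0, 1, 3, 2, 4, 6, 7, 5]
After 10 (swap(3, 7)): [0, 1, 3, 5, 4, 6, 7, 2]
After 11 (rotate_left(1, 5, k=4)): [0, 6, 1, 3, 5, 4, 7, 2]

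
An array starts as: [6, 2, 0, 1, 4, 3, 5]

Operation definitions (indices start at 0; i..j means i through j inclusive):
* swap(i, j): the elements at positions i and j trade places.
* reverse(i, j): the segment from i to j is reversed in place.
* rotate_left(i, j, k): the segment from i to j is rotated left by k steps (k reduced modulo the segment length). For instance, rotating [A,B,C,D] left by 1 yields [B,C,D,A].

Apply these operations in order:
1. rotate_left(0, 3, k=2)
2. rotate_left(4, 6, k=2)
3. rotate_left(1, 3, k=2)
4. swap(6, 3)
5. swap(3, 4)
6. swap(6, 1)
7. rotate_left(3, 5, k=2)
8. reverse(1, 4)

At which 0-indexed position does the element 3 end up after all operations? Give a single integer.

After 1 (rotate_left(0, 3, k=2)): [0, 1, 6, 2, 4, 3, 5]
After 2 (rotate_left(4, 6, k=2)): [0, 1, 6, 2, 5, 4, 3]
After 3 (rotate_left(1, 3, k=2)): [0, 2, 1, 6, 5, 4, 3]
After 4 (swap(6, 3)): [0, 2, 1, 3, 5, 4, 6]
After 5 (swap(3, 4)): [0, 2, 1, 5, 3, 4, 6]
After 6 (swap(6, 1)): [0, 6, 1, 5, 3, 4, 2]
After 7 (rotate_left(3, 5, k=2)): [0, 6, 1, 4, 5, 3, 2]
After 8 (reverse(1, 4)): [0, 5, 4, 1, 6, 3, 2]

Answer: 5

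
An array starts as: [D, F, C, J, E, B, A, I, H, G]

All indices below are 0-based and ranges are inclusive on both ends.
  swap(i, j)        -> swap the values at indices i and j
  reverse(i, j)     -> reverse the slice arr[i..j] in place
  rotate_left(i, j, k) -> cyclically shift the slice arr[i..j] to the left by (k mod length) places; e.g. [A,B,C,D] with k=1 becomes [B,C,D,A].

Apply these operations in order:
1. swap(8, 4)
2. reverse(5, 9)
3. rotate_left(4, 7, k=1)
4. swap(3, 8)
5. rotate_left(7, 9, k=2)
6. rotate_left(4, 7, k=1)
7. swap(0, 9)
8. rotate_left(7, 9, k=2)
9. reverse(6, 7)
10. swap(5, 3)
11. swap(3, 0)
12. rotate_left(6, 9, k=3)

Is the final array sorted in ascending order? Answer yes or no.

Answer: no

Derivation:
After 1 (swap(8, 4)): [D, F, C, J, H, B, A, I, E, G]
After 2 (reverse(5, 9)): [D, F, C, J, H, G, E, I, A, B]
After 3 (rotate_left(4, 7, k=1)): [D, F, C, J, G, E, I, H, A, B]
After 4 (swap(3, 8)): [D, F, C, A, G, E, I, H, J, B]
After 5 (rotate_left(7, 9, k=2)): [D, F, C, A, G, E, I, B, H, J]
After 6 (rotate_left(4, 7, k=1)): [D, F, C, A, E, I, B, G, H, J]
After 7 (swap(0, 9)): [J, F, C, A, E, I, B, G, H, D]
After 8 (rotate_left(7, 9, k=2)): [J, F, C, A, E, I, B, D, G, H]
After 9 (reverse(6, 7)): [J, F, C, A, E, I, D, B, G, H]
After 10 (swap(5, 3)): [J, F, C, I, E, A, D, B, G, H]
After 11 (swap(3, 0)): [I, F, C, J, E, A, D, B, G, H]
After 12 (rotate_left(6, 9, k=3)): [I, F, C, J, E, A, H, D, B, G]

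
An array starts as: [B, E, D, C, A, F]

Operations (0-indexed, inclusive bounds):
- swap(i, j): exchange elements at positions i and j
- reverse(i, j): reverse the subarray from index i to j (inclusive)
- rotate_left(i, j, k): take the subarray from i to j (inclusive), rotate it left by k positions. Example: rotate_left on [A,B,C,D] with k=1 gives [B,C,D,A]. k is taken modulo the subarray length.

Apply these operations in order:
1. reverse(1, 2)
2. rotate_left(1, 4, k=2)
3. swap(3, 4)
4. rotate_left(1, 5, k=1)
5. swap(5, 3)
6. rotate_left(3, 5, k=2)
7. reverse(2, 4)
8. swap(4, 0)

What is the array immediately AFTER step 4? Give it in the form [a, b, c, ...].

Answer: [B, A, E, D, F, C]

Derivation:
After 1 (reverse(1, 2)): [B, D, E, C, A, F]
After 2 (rotate_left(1, 4, k=2)): [B, C, A, D, E, F]
After 3 (swap(3, 4)): [B, C, A, E, D, F]
After 4 (rotate_left(1, 5, k=1)): [B, A, E, D, F, C]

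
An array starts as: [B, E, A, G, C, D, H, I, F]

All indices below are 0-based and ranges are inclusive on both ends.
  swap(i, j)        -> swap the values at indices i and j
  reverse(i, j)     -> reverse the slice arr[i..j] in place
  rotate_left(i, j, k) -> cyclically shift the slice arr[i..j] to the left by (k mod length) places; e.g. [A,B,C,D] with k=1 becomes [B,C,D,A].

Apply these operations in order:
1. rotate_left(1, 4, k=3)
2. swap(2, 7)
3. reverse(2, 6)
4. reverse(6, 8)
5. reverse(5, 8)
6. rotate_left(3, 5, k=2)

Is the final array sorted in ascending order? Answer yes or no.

Answer: no

Derivation:
After 1 (rotate_left(1, 4, k=3)): [B, C, E, A, G, D, H, I, F]
After 2 (swap(2, 7)): [B, C, I, A, G, D, H, E, F]
After 3 (reverse(2, 6)): [B, C, H, D, G, A, I, E, F]
After 4 (reverse(6, 8)): [B, C, H, D, G, A, F, E, I]
After 5 (reverse(5, 8)): [B, C, H, D, G, I, E, F, A]
After 6 (rotate_left(3, 5, k=2)): [B, C, H, I, D, G, E, F, A]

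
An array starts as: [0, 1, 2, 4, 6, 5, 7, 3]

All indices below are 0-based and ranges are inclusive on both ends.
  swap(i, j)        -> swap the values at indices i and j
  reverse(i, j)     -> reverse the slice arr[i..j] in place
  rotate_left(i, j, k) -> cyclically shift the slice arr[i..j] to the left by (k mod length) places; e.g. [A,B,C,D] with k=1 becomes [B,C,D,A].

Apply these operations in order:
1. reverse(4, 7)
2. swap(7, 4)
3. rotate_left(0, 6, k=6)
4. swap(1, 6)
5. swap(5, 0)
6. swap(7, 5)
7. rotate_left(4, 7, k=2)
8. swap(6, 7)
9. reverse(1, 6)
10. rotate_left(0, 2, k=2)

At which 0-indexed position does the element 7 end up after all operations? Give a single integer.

After 1 (reverse(4, 7)): [0, 1, 2, 4, 3, 7, 5, 6]
After 2 (swap(7, 4)): [0, 1, 2, 4, 6, 7, 5, 3]
After 3 (rotate_left(0, 6, k=6)): [5, 0, 1, 2, 4, 6, 7, 3]
After 4 (swap(1, 6)): [5, 7, 1, 2, 4, 6, 0, 3]
After 5 (swap(5, 0)): [6, 7, 1, 2, 4, 5, 0, 3]
After 6 (swap(7, 5)): [6, 7, 1, 2, 4, 3, 0, 5]
After 7 (rotate_left(4, 7, k=2)): [6, 7, 1, 2, 0, 5, 4, 3]
After 8 (swap(6, 7)): [6, 7, 1, 2, 0, 5, 3, 4]
After 9 (reverse(1, 6)): [6, 3, 5, 0, 2, 1, 7, 4]
After 10 (rotate_left(0, 2, k=2)): [5, 6, 3, 0, 2, 1, 7, 4]

Answer: 6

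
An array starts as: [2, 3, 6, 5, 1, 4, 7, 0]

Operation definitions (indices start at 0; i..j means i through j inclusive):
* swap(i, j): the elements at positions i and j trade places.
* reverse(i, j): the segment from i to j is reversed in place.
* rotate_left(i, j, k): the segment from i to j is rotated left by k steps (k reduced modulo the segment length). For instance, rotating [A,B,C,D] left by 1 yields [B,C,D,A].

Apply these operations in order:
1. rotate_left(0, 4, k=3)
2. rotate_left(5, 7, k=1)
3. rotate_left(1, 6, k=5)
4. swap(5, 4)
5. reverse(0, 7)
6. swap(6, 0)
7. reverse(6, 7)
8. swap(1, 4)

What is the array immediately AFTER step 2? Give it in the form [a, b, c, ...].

After 1 (rotate_left(0, 4, k=3)): [5, 1, 2, 3, 6, 4, 7, 0]
After 2 (rotate_left(5, 7, k=1)): [5, 1, 2, 3, 6, 7, 0, 4]

Answer: [5, 1, 2, 3, 6, 7, 0, 4]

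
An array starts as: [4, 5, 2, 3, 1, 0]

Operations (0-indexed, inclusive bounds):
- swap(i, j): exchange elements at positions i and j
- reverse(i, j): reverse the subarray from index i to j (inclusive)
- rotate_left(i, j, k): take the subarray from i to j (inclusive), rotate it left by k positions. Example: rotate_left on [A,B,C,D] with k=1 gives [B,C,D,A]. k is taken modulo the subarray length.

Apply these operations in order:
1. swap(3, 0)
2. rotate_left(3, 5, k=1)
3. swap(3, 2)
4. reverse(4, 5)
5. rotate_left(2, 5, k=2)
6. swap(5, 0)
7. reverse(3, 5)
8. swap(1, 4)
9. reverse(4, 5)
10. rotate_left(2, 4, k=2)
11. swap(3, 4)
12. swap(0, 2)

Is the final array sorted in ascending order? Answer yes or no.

After 1 (swap(3, 0)): [3, 5, 2, 4, 1, 0]
After 2 (rotate_left(3, 5, k=1)): [3, 5, 2, 1, 0, 4]
After 3 (swap(3, 2)): [3, 5, 1, 2, 0, 4]
After 4 (reverse(4, 5)): [3, 5, 1, 2, 4, 0]
After 5 (rotate_left(2, 5, k=2)): [3, 5, 4, 0, 1, 2]
After 6 (swap(5, 0)): [2, 5, 4, 0, 1, 3]
After 7 (reverse(3, 5)): [2, 5, 4, 3, 1, 0]
After 8 (swap(1, 4)): [2, 1, 4, 3, 5, 0]
After 9 (reverse(4, 5)): [2, 1, 4, 3, 0, 5]
After 10 (rotate_left(2, 4, k=2)): [2, 1, 0, 4, 3, 5]
After 11 (swap(3, 4)): [2, 1, 0, 3, 4, 5]
After 12 (swap(0, 2)): [0, 1, 2, 3, 4, 5]

Answer: yes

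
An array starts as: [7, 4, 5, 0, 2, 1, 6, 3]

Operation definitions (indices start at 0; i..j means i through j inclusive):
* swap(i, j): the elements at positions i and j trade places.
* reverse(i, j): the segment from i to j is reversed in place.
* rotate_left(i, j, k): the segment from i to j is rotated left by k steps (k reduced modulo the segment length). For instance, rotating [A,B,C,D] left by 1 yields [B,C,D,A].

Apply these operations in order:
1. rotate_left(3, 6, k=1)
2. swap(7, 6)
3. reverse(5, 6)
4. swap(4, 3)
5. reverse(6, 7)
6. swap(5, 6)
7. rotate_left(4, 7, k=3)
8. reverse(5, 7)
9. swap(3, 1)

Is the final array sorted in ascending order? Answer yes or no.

Answer: no

Derivation:
After 1 (rotate_left(3, 6, k=1)): [7, 4, 5, 2, 1, 6, 0, 3]
After 2 (swap(7, 6)): [7, 4, 5, 2, 1, 6, 3, 0]
After 3 (reverse(5, 6)): [7, 4, 5, 2, 1, 3, 6, 0]
After 4 (swap(4, 3)): [7, 4, 5, 1, 2, 3, 6, 0]
After 5 (reverse(6, 7)): [7, 4, 5, 1, 2, 3, 0, 6]
After 6 (swap(5, 6)): [7, 4, 5, 1, 2, 0, 3, 6]
After 7 (rotate_left(4, 7, k=3)): [7, 4, 5, 1, 6, 2, 0, 3]
After 8 (reverse(5, 7)): [7, 4, 5, 1, 6, 3, 0, 2]
After 9 (swap(3, 1)): [7, 1, 5, 4, 6, 3, 0, 2]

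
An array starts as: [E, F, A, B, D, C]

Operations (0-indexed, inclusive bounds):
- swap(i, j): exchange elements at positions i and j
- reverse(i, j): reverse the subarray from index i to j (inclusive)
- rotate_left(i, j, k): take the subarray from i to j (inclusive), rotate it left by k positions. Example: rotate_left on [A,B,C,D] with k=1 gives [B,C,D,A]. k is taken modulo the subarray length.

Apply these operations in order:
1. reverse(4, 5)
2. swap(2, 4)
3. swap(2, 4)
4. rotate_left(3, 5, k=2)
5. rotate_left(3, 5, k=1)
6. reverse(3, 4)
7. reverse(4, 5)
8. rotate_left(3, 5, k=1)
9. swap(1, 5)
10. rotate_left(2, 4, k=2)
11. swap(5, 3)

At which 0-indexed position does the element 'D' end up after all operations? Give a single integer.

Answer: 4

Derivation:
After 1 (reverse(4, 5)): [E, F, A, B, C, D]
After 2 (swap(2, 4)): [E, F, C, B, A, D]
After 3 (swap(2, 4)): [E, F, A, B, C, D]
After 4 (rotate_left(3, 5, k=2)): [E, F, A, D, B, C]
After 5 (rotate_left(3, 5, k=1)): [E, F, A, B, C, D]
After 6 (reverse(3, 4)): [E, F, A, C, B, D]
After 7 (reverse(4, 5)): [E, F, A, C, D, B]
After 8 (rotate_left(3, 5, k=1)): [E, F, A, D, B, C]
After 9 (swap(1, 5)): [E, C, A, D, B, F]
After 10 (rotate_left(2, 4, k=2)): [E, C, B, A, D, F]
After 11 (swap(5, 3)): [E, C, B, F, D, A]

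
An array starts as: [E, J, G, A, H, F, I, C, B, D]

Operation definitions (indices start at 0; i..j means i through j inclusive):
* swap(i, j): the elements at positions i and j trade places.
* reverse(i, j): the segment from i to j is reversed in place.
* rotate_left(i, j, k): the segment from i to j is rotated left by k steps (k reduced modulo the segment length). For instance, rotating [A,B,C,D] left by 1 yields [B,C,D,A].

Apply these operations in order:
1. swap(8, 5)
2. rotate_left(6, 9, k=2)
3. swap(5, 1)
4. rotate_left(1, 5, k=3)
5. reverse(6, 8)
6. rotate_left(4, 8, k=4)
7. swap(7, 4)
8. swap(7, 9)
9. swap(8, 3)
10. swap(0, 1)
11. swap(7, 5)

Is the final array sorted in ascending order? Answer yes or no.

After 1 (swap(8, 5)): [E, J, G, A, H, B, I, C, F, D]
After 2 (rotate_left(6, 9, k=2)): [E, J, G, A, H, B, F, D, I, C]
After 3 (swap(5, 1)): [E, B, G, A, H, J, F, D, I, C]
After 4 (rotate_left(1, 5, k=3)): [E, H, J, B, G, A, F, D, I, C]
After 5 (reverse(6, 8)): [E, H, J, B, G, A, I, D, F, C]
After 6 (rotate_left(4, 8, k=4)): [E, H, J, B, F, G, A, I, D, C]
After 7 (swap(7, 4)): [E, H, J, B, I, G, A, F, D, C]
After 8 (swap(7, 9)): [E, H, J, B, I, G, A, C, D, F]
After 9 (swap(8, 3)): [E, H, J, D, I, G, A, C, B, F]
After 10 (swap(0, 1)): [H, E, J, D, I, G, A, C, B, F]
After 11 (swap(7, 5)): [H, E, J, D, I, C, A, G, B, F]

Answer: no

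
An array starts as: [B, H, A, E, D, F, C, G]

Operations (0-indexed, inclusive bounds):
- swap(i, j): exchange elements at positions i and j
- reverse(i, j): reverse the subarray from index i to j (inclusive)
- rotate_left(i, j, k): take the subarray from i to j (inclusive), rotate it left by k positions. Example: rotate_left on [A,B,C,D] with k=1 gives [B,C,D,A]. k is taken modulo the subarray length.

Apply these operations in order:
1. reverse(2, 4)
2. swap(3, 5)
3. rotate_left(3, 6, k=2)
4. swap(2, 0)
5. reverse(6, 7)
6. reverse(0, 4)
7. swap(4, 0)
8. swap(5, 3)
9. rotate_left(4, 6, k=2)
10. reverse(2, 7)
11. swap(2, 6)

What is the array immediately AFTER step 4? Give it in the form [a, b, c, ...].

After 1 (reverse(2, 4)): [B, H, D, E, A, F, C, G]
After 2 (swap(3, 5)): [B, H, D, F, A, E, C, G]
After 3 (rotate_left(3, 6, k=2)): [B, H, D, E, C, F, A, G]
After 4 (swap(2, 0)): [D, H, B, E, C, F, A, G]

Answer: [D, H, B, E, C, F, A, G]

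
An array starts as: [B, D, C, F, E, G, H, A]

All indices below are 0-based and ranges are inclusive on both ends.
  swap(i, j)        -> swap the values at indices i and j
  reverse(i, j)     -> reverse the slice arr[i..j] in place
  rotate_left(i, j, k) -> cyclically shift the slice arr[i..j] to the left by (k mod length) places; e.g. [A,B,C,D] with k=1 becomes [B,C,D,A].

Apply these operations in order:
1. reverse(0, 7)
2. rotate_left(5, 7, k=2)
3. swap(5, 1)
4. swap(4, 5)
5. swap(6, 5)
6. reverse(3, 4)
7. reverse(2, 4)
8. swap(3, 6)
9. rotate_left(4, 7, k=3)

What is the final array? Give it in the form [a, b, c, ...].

Answer: [A, B, E, F, D, G, C, H]

Derivation:
After 1 (reverse(0, 7)): [A, H, G, E, F, C, D, B]
After 2 (rotate_left(5, 7, k=2)): [A, H, G, E, F, B, C, D]
After 3 (swap(5, 1)): [A, B, G, E, F, H, C, D]
After 4 (swap(4, 5)): [A, B, G, E, H, F, C, D]
After 5 (swap(6, 5)): [A, B, G, E, H, C, F, D]
After 6 (reverse(3, 4)): [A, B, G, H, E, C, F, D]
After 7 (reverse(2, 4)): [A, B, E, H, G, C, F, D]
After 8 (swap(3, 6)): [A, B, E, F, G, C, H, D]
After 9 (rotate_left(4, 7, k=3)): [A, B, E, F, D, G, C, H]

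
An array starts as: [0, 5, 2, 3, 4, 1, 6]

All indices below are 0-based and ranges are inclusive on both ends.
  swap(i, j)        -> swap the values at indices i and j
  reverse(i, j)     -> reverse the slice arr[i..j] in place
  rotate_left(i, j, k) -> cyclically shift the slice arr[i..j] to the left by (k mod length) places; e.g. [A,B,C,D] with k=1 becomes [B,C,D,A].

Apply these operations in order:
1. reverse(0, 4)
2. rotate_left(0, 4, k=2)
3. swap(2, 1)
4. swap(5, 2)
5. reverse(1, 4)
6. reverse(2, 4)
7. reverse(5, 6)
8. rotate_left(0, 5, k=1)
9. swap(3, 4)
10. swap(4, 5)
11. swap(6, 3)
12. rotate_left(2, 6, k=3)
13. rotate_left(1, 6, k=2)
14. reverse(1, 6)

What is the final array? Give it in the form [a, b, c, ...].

Answer: [3, 4, 0, 2, 5, 1, 6]

Derivation:
After 1 (reverse(0, 4)): [4, 3, 2, 5, 0, 1, 6]
After 2 (rotate_left(0, 4, k=2)): [2, 5, 0, 4, 3, 1, 6]
After 3 (swap(2, 1)): [2, 0, 5, 4, 3, 1, 6]
After 4 (swap(5, 2)): [2, 0, 1, 4, 3, 5, 6]
After 5 (reverse(1, 4)): [2, 3, 4, 1, 0, 5, 6]
After 6 (reverse(2, 4)): [2, 3, 0, 1, 4, 5, 6]
After 7 (reverse(5, 6)): [2, 3, 0, 1, 4, 6, 5]
After 8 (rotate_left(0, 5, k=1)): [3, 0, 1, 4, 6, 2, 5]
After 9 (swap(3, 4)): [3, 0, 1, 6, 4, 2, 5]
After 10 (swap(4, 5)): [3, 0, 1, 6, 2, 4, 5]
After 11 (swap(6, 3)): [3, 0, 1, 5, 2, 4, 6]
After 12 (rotate_left(2, 6, k=3)): [3, 0, 4, 6, 1, 5, 2]
After 13 (rotate_left(1, 6, k=2)): [3, 6, 1, 5, 2, 0, 4]
After 14 (reverse(1, 6)): [3, 4, 0, 2, 5, 1, 6]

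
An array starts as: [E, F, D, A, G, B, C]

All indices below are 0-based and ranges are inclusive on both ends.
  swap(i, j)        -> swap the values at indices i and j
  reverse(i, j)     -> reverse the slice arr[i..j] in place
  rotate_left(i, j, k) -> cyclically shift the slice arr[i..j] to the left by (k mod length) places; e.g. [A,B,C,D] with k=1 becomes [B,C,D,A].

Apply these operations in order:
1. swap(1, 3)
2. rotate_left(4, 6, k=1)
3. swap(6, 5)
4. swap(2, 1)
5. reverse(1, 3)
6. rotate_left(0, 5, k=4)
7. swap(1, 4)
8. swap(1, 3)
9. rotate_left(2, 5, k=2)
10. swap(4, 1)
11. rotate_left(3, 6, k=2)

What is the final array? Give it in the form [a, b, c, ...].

After 1 (swap(1, 3)): [E, A, D, F, G, B, C]
After 2 (rotate_left(4, 6, k=1)): [E, A, D, F, B, C, G]
After 3 (swap(6, 5)): [E, A, D, F, B, G, C]
After 4 (swap(2, 1)): [E, D, A, F, B, G, C]
After 5 (reverse(1, 3)): [E, F, A, D, B, G, C]
After 6 (rotate_left(0, 5, k=4)): [B, G, E, F, A, D, C]
After 7 (swap(1, 4)): [B, A, E, F, G, D, C]
After 8 (swap(1, 3)): [B, F, E, A, G, D, C]
After 9 (rotate_left(2, 5, k=2)): [B, F, G, D, E, A, C]
After 10 (swap(4, 1)): [B, E, G, D, F, A, C]
After 11 (rotate_left(3, 6, k=2)): [B, E, G, A, C, D, F]

Answer: [B, E, G, A, C, D, F]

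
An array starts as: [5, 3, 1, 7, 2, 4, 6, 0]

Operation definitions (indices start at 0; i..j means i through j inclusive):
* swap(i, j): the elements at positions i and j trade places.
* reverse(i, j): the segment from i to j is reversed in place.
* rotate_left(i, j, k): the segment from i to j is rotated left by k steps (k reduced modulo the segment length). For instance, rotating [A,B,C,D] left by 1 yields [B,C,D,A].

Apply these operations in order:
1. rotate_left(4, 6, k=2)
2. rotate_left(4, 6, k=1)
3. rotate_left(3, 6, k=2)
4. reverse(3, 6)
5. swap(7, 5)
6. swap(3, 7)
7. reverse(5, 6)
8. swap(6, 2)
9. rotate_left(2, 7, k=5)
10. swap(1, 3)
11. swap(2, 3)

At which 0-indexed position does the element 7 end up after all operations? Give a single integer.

Answer: 5

Derivation:
After 1 (rotate_left(4, 6, k=2)): [5, 3, 1, 7, 6, 2, 4, 0]
After 2 (rotate_left(4, 6, k=1)): [5, 3, 1, 7, 2, 4, 6, 0]
After 3 (rotate_left(3, 6, k=2)): [5, 3, 1, 4, 6, 7, 2, 0]
After 4 (reverse(3, 6)): [5, 3, 1, 2, 7, 6, 4, 0]
After 5 (swap(7, 5)): [5, 3, 1, 2, 7, 0, 4, 6]
After 6 (swap(3, 7)): [5, 3, 1, 6, 7, 0, 4, 2]
After 7 (reverse(5, 6)): [5, 3, 1, 6, 7, 4, 0, 2]
After 8 (swap(6, 2)): [5, 3, 0, 6, 7, 4, 1, 2]
After 9 (rotate_left(2, 7, k=5)): [5, 3, 2, 0, 6, 7, 4, 1]
After 10 (swap(1, 3)): [5, 0, 2, 3, 6, 7, 4, 1]
After 11 (swap(2, 3)): [5, 0, 3, 2, 6, 7, 4, 1]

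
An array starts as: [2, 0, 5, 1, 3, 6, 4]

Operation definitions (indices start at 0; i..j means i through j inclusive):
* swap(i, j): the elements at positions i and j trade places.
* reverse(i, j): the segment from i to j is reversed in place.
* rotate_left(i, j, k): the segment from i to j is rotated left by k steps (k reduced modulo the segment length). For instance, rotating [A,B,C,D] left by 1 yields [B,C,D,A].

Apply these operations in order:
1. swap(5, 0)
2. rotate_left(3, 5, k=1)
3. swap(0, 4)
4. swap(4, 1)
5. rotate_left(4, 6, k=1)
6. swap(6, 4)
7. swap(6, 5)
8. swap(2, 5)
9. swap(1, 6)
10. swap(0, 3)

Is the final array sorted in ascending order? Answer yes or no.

Answer: no

Derivation:
After 1 (swap(5, 0)): [6, 0, 5, 1, 3, 2, 4]
After 2 (rotate_left(3, 5, k=1)): [6, 0, 5, 3, 2, 1, 4]
After 3 (swap(0, 4)): [2, 0, 5, 3, 6, 1, 4]
After 4 (swap(4, 1)): [2, 6, 5, 3, 0, 1, 4]
After 5 (rotate_left(4, 6, k=1)): [2, 6, 5, 3, 1, 4, 0]
After 6 (swap(6, 4)): [2, 6, 5, 3, 0, 4, 1]
After 7 (swap(6, 5)): [2, 6, 5, 3, 0, 1, 4]
After 8 (swap(2, 5)): [2, 6, 1, 3, 0, 5, 4]
After 9 (swap(1, 6)): [2, 4, 1, 3, 0, 5, 6]
After 10 (swap(0, 3)): [3, 4, 1, 2, 0, 5, 6]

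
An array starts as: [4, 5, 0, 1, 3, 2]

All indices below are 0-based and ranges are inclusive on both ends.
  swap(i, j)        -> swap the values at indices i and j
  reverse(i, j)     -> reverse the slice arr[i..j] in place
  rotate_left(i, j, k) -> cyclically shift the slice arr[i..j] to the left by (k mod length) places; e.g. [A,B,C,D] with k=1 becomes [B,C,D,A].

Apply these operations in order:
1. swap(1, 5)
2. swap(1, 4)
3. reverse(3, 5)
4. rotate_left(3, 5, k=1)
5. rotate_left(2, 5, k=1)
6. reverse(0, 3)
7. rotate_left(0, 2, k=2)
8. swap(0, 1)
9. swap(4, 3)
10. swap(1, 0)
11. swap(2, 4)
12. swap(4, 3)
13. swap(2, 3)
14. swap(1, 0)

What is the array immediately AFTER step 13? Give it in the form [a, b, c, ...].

After 1 (swap(1, 5)): [4, 2, 0, 1, 3, 5]
After 2 (swap(1, 4)): [4, 3, 0, 1, 2, 5]
After 3 (reverse(3, 5)): [4, 3, 0, 5, 2, 1]
After 4 (rotate_left(3, 5, k=1)): [4, 3, 0, 2, 1, 5]
After 5 (rotate_left(2, 5, k=1)): [4, 3, 2, 1, 5, 0]
After 6 (reverse(0, 3)): [1, 2, 3, 4, 5, 0]
After 7 (rotate_left(0, 2, k=2)): [3, 1, 2, 4, 5, 0]
After 8 (swap(0, 1)): [1, 3, 2, 4, 5, 0]
After 9 (swap(4, 3)): [1, 3, 2, 5, 4, 0]
After 10 (swap(1, 0)): [3, 1, 2, 5, 4, 0]
After 11 (swap(2, 4)): [3, 1, 4, 5, 2, 0]
After 12 (swap(4, 3)): [3, 1, 4, 2, 5, 0]
After 13 (swap(2, 3)): [3, 1, 2, 4, 5, 0]

Answer: [3, 1, 2, 4, 5, 0]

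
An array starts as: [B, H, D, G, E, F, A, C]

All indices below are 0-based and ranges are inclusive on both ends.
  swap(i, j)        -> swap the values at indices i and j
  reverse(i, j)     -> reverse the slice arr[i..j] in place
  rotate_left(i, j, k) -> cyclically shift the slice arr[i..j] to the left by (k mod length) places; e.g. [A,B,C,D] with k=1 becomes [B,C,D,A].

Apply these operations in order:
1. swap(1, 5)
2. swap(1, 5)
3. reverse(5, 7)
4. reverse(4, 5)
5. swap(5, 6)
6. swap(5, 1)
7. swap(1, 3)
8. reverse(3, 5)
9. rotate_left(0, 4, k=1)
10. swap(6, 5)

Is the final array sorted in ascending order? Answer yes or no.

After 1 (swap(1, 5)): [B, F, D, G, E, H, A, C]
After 2 (swap(1, 5)): [B, H, D, G, E, F, A, C]
After 3 (reverse(5, 7)): [B, H, D, G, E, C, A, F]
After 4 (reverse(4, 5)): [B, H, D, G, C, E, A, F]
After 5 (swap(5, 6)): [B, H, D, G, C, A, E, F]
After 6 (swap(5, 1)): [B, A, D, G, C, H, E, F]
After 7 (swap(1, 3)): [B, G, D, A, C, H, E, F]
After 8 (reverse(3, 5)): [B, G, D, H, C, A, E, F]
After 9 (rotate_left(0, 4, k=1)): [G, D, H, C, B, A, E, F]
After 10 (swap(6, 5)): [G, D, H, C, B, E, A, F]

Answer: no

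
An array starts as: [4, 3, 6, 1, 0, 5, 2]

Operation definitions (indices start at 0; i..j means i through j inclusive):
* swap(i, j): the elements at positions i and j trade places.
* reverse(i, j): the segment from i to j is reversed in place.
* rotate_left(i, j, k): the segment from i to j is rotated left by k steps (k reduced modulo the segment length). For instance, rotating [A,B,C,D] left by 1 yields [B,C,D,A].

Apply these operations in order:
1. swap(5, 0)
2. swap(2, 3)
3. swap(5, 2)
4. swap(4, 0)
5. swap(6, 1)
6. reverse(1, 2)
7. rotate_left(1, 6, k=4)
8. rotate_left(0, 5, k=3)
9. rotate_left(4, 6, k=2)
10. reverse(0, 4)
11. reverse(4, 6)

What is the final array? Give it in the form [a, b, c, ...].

After 1 (swap(5, 0)): [5, 3, 6, 1, 0, 4, 2]
After 2 (swap(2, 3)): [5, 3, 1, 6, 0, 4, 2]
After 3 (swap(5, 2)): [5, 3, 4, 6, 0, 1, 2]
After 4 (swap(4, 0)): [0, 3, 4, 6, 5, 1, 2]
After 5 (swap(6, 1)): [0, 2, 4, 6, 5, 1, 3]
After 6 (reverse(1, 2)): [0, 4, 2, 6, 5, 1, 3]
After 7 (rotate_left(1, 6, k=4)): [0, 1, 3, 4, 2, 6, 5]
After 8 (rotate_left(0, 5, k=3)): [4, 2, 6, 0, 1, 3, 5]
After 9 (rotate_left(4, 6, k=2)): [4, 2, 6, 0, 5, 1, 3]
After 10 (reverse(0, 4)): [5, 0, 6, 2, 4, 1, 3]
After 11 (reverse(4, 6)): [5, 0, 6, 2, 3, 1, 4]

Answer: [5, 0, 6, 2, 3, 1, 4]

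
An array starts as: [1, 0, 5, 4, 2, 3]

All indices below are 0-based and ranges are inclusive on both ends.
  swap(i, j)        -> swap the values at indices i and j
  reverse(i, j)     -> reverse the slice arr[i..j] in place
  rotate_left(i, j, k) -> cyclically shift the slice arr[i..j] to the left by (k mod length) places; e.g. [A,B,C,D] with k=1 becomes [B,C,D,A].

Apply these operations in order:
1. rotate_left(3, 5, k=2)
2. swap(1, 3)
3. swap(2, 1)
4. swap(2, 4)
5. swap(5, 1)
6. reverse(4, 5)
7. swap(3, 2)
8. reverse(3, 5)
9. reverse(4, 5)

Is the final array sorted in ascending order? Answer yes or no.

After 1 (rotate_left(3, 5, k=2)): [1, 0, 5, 3, 4, 2]
After 2 (swap(1, 3)): [1, 3, 5, 0, 4, 2]
After 3 (swap(2, 1)): [1, 5, 3, 0, 4, 2]
After 4 (swap(2, 4)): [1, 5, 4, 0, 3, 2]
After 5 (swap(5, 1)): [1, 2, 4, 0, 3, 5]
After 6 (reverse(4, 5)): [1, 2, 4, 0, 5, 3]
After 7 (swap(3, 2)): [1, 2, 0, 4, 5, 3]
After 8 (reverse(3, 5)): [1, 2, 0, 3, 5, 4]
After 9 (reverse(4, 5)): [1, 2, 0, 3, 4, 5]

Answer: no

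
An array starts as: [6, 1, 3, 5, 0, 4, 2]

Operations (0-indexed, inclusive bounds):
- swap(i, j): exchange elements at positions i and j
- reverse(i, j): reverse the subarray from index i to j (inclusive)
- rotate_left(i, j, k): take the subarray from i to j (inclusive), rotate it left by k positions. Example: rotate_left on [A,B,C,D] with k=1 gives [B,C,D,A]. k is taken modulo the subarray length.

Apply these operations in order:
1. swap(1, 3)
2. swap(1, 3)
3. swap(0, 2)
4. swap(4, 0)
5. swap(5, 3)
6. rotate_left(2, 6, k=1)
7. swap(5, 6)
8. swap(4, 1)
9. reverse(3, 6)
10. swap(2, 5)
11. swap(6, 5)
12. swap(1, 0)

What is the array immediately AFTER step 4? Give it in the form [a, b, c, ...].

After 1 (swap(1, 3)): [6, 5, 3, 1, 0, 4, 2]
After 2 (swap(1, 3)): [6, 1, 3, 5, 0, 4, 2]
After 3 (swap(0, 2)): [3, 1, 6, 5, 0, 4, 2]
After 4 (swap(4, 0)): [0, 1, 6, 5, 3, 4, 2]

Answer: [0, 1, 6, 5, 3, 4, 2]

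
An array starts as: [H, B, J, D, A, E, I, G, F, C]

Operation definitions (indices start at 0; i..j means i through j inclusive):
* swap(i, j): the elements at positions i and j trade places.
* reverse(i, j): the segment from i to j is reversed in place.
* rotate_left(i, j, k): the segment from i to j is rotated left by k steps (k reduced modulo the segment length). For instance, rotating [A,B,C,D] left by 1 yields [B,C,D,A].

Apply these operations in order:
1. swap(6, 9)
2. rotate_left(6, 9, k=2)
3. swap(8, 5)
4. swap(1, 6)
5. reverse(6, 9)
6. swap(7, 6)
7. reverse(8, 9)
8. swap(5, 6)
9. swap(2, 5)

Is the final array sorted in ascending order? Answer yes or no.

After 1 (swap(6, 9)): [H, B, J, D, A, E, C, G, F, I]
After 2 (rotate_left(6, 9, k=2)): [H, B, J, D, A, E, F, I, C, G]
After 3 (swap(8, 5)): [H, B, J, D, A, C, F, I, E, G]
After 4 (swap(1, 6)): [H, F, J, D, A, C, B, I, E, G]
After 5 (reverse(6, 9)): [H, F, J, D, A, C, G, E, I, B]
After 6 (swap(7, 6)): [H, F, J, D, A, C, E, G, I, B]
After 7 (reverse(8, 9)): [H, F, J, D, A, C, E, G, B, I]
After 8 (swap(5, 6)): [H, F, J, D, A, E, C, G, B, I]
After 9 (swap(2, 5)): [H, F, E, D, A, J, C, G, B, I]

Answer: no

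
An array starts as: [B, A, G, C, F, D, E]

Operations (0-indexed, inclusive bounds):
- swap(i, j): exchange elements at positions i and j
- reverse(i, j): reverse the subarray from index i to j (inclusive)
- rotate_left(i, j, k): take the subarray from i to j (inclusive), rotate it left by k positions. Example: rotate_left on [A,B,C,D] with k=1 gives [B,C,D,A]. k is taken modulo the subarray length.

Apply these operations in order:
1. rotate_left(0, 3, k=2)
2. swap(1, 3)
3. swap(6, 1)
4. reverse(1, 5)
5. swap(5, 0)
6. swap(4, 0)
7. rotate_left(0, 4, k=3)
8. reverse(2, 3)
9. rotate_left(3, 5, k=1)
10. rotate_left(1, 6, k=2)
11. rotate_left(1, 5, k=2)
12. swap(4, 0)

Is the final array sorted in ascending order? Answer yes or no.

Answer: no

Derivation:
After 1 (rotate_left(0, 3, k=2)): [G, C, B, A, F, D, E]
After 2 (swap(1, 3)): [G, A, B, C, F, D, E]
After 3 (swap(6, 1)): [G, E, B, C, F, D, A]
After 4 (reverse(1, 5)): [G, D, F, C, B, E, A]
After 5 (swap(5, 0)): [E, D, F, C, B, G, A]
After 6 (swap(4, 0)): [B, D, F, C, E, G, A]
After 7 (rotate_left(0, 4, k=3)): [C, E, B, D, F, G, A]
After 8 (reverse(2, 3)): [C, E, D, B, F, G, A]
After 9 (rotate_left(3, 5, k=1)): [C, E, D, F, G, B, A]
After 10 (rotate_left(1, 6, k=2)): [C, F, G, B, A, E, D]
After 11 (rotate_left(1, 5, k=2)): [C, B, A, E, F, G, D]
After 12 (swap(4, 0)): [F, B, A, E, C, G, D]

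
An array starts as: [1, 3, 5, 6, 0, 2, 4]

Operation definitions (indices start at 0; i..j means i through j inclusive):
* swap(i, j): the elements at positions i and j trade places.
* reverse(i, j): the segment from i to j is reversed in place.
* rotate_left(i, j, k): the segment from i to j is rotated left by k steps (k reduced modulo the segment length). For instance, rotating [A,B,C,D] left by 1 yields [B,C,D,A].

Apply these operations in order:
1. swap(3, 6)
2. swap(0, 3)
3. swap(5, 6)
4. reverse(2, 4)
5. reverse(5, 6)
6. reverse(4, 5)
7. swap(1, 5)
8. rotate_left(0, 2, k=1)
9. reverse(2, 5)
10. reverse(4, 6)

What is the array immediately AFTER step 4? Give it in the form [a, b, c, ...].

Answer: [4, 3, 0, 1, 5, 6, 2]

Derivation:
After 1 (swap(3, 6)): [1, 3, 5, 4, 0, 2, 6]
After 2 (swap(0, 3)): [4, 3, 5, 1, 0, 2, 6]
After 3 (swap(5, 6)): [4, 3, 5, 1, 0, 6, 2]
After 4 (reverse(2, 4)): [4, 3, 0, 1, 5, 6, 2]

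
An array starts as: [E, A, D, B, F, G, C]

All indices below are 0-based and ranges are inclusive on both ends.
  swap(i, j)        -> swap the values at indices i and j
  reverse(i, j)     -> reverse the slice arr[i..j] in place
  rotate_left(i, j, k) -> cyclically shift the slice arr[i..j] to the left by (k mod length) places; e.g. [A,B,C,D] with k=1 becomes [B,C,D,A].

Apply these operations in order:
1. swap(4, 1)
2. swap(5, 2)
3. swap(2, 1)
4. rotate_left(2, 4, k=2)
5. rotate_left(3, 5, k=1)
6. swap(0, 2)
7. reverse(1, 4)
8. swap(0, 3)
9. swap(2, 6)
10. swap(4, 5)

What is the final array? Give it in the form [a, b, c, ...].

Answer: [E, D, C, A, F, G, B]

Derivation:
After 1 (swap(4, 1)): [E, F, D, B, A, G, C]
After 2 (swap(5, 2)): [E, F, G, B, A, D, C]
After 3 (swap(2, 1)): [E, G, F, B, A, D, C]
After 4 (rotate_left(2, 4, k=2)): [E, G, A, F, B, D, C]
After 5 (rotate_left(3, 5, k=1)): [E, G, A, B, D, F, C]
After 6 (swap(0, 2)): [A, G, E, B, D, F, C]
After 7 (reverse(1, 4)): [A, D, B, E, G, F, C]
After 8 (swap(0, 3)): [E, D, B, A, G, F, C]
After 9 (swap(2, 6)): [E, D, C, A, G, F, B]
After 10 (swap(4, 5)): [E, D, C, A, F, G, B]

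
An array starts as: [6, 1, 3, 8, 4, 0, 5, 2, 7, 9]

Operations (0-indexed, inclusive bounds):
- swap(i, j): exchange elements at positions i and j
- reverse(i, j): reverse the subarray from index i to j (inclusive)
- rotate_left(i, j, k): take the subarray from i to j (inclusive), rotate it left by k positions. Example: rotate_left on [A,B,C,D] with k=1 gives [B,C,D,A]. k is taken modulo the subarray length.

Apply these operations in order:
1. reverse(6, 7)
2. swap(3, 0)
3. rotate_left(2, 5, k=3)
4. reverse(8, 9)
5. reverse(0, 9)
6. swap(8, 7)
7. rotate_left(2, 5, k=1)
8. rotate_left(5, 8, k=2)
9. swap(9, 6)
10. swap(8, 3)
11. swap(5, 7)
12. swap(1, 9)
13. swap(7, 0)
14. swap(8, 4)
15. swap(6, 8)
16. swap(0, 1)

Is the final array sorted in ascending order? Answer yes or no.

After 1 (reverse(6, 7)): [6, 1, 3, 8, 4, 0, 2, 5, 7, 9]
After 2 (swap(3, 0)): [8, 1, 3, 6, 4, 0, 2, 5, 7, 9]
After 3 (rotate_left(2, 5, k=3)): [8, 1, 0, 3, 6, 4, 2, 5, 7, 9]
After 4 (reverse(8, 9)): [8, 1, 0, 3, 6, 4, 2, 5, 9, 7]
After 5 (reverse(0, 9)): [7, 9, 5, 2, 4, 6, 3, 0, 1, 8]
After 6 (swap(8, 7)): [7, 9, 5, 2, 4, 6, 3, 1, 0, 8]
After 7 (rotate_left(2, 5, k=1)): [7, 9, 2, 4, 6, 5, 3, 1, 0, 8]
After 8 (rotate_left(5, 8, k=2)): [7, 9, 2, 4, 6, 1, 0, 5, 3, 8]
After 9 (swap(9, 6)): [7, 9, 2, 4, 6, 1, 8, 5, 3, 0]
After 10 (swap(8, 3)): [7, 9, 2, 3, 6, 1, 8, 5, 4, 0]
After 11 (swap(5, 7)): [7, 9, 2, 3, 6, 5, 8, 1, 4, 0]
After 12 (swap(1, 9)): [7, 0, 2, 3, 6, 5, 8, 1, 4, 9]
After 13 (swap(7, 0)): [1, 0, 2, 3, 6, 5, 8, 7, 4, 9]
After 14 (swap(8, 4)): [1, 0, 2, 3, 4, 5, 8, 7, 6, 9]
After 15 (swap(6, 8)): [1, 0, 2, 3, 4, 5, 6, 7, 8, 9]
After 16 (swap(0, 1)): [0, 1, 2, 3, 4, 5, 6, 7, 8, 9]

Answer: yes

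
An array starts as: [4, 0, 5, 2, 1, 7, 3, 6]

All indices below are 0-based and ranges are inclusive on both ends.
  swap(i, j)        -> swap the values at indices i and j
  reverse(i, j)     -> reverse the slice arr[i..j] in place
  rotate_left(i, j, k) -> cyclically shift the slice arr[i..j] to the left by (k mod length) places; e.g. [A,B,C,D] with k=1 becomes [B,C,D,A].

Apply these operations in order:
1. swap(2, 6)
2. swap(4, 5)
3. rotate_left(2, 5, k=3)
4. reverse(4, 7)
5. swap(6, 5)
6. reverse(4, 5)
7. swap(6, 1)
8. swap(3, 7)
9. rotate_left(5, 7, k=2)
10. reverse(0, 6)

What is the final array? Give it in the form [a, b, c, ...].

Answer: [6, 3, 7, 2, 1, 5, 4, 0]

Derivation:
After 1 (swap(2, 6)): [4, 0, 3, 2, 1, 7, 5, 6]
After 2 (swap(4, 5)): [4, 0, 3, 2, 7, 1, 5, 6]
After 3 (rotate_left(2, 5, k=3)): [4, 0, 1, 3, 2, 7, 5, 6]
After 4 (reverse(4, 7)): [4, 0, 1, 3, 6, 5, 7, 2]
After 5 (swap(6, 5)): [4, 0, 1, 3, 6, 7, 5, 2]
After 6 (reverse(4, 5)): [4, 0, 1, 3, 7, 6, 5, 2]
After 7 (swap(6, 1)): [4, 5, 1, 3, 7, 6, 0, 2]
After 8 (swap(3, 7)): [4, 5, 1, 2, 7, 6, 0, 3]
After 9 (rotate_left(5, 7, k=2)): [4, 5, 1, 2, 7, 3, 6, 0]
After 10 (reverse(0, 6)): [6, 3, 7, 2, 1, 5, 4, 0]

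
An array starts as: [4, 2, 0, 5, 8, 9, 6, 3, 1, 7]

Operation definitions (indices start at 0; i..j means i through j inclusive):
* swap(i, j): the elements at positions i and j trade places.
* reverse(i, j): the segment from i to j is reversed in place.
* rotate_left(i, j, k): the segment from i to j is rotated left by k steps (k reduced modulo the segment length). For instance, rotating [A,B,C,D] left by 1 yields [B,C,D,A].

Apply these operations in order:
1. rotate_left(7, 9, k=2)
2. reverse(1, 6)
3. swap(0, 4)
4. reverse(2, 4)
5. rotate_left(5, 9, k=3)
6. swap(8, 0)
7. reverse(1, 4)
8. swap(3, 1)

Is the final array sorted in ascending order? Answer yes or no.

After 1 (rotate_left(7, 9, k=2)): [4, 2, 0, 5, 8, 9, 6, 7, 3, 1]
After 2 (reverse(1, 6)): [4, 6, 9, 8, 5, 0, 2, 7, 3, 1]
After 3 (swap(0, 4)): [5, 6, 9, 8, 4, 0, 2, 7, 3, 1]
After 4 (reverse(2, 4)): [5, 6, 4, 8, 9, 0, 2, 7, 3, 1]
After 5 (rotate_left(5, 9, k=3)): [5, 6, 4, 8, 9, 3, 1, 0, 2, 7]
After 6 (swap(8, 0)): [2, 6, 4, 8, 9, 3, 1, 0, 5, 7]
After 7 (reverse(1, 4)): [2, 9, 8, 4, 6, 3, 1, 0, 5, 7]
After 8 (swap(3, 1)): [2, 4, 8, 9, 6, 3, 1, 0, 5, 7]

Answer: no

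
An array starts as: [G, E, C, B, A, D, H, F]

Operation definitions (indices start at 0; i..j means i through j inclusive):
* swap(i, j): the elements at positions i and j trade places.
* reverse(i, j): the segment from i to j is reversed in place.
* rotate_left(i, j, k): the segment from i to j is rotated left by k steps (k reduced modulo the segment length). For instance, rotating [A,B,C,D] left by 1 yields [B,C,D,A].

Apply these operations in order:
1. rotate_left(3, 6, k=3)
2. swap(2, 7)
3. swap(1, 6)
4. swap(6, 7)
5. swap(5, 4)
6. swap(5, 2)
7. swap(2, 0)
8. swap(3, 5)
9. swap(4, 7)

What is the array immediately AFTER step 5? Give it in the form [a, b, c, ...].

Answer: [G, D, F, H, A, B, C, E]

Derivation:
After 1 (rotate_left(3, 6, k=3)): [G, E, C, H, B, A, D, F]
After 2 (swap(2, 7)): [G, E, F, H, B, A, D, C]
After 3 (swap(1, 6)): [G, D, F, H, B, A, E, C]
After 4 (swap(6, 7)): [G, D, F, H, B, A, C, E]
After 5 (swap(5, 4)): [G, D, F, H, A, B, C, E]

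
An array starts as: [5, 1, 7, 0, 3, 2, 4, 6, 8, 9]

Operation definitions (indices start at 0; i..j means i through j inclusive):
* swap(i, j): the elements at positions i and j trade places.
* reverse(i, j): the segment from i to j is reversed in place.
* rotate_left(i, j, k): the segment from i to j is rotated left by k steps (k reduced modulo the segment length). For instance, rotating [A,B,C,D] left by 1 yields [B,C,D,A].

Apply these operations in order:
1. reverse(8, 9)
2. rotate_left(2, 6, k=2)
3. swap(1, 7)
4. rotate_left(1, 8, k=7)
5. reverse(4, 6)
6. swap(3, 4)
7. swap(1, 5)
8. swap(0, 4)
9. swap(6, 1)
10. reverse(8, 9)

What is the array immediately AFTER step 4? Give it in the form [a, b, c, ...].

After 1 (reverse(8, 9)): [5, 1, 7, 0, 3, 2, 4, 6, 9, 8]
After 2 (rotate_left(2, 6, k=2)): [5, 1, 3, 2, 4, 7, 0, 6, 9, 8]
After 3 (swap(1, 7)): [5, 6, 3, 2, 4, 7, 0, 1, 9, 8]
After 4 (rotate_left(1, 8, k=7)): [5, 9, 6, 3, 2, 4, 7, 0, 1, 8]

Answer: [5, 9, 6, 3, 2, 4, 7, 0, 1, 8]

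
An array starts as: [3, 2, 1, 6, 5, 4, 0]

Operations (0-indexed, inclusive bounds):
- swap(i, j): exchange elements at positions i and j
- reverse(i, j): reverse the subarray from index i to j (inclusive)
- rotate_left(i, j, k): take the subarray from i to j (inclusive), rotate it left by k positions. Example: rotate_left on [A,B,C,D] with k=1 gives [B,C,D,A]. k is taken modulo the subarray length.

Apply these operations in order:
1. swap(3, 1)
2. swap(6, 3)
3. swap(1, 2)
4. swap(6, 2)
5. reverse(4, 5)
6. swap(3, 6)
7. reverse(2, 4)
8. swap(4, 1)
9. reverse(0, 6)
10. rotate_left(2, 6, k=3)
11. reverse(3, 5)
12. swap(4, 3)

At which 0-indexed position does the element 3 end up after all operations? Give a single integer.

After 1 (swap(3, 1)): [3, 6, 1, 2, 5, 4, 0]
After 2 (swap(6, 3)): [3, 6, 1, 0, 5, 4, 2]
After 3 (swap(1, 2)): [3, 1, 6, 0, 5, 4, 2]
After 4 (swap(6, 2)): [3, 1, 2, 0, 5, 4, 6]
After 5 (reverse(4, 5)): [3, 1, 2, 0, 4, 5, 6]
After 6 (swap(3, 6)): [3, 1, 2, 6, 4, 5, 0]
After 7 (reverse(2, 4)): [3, 1, 4, 6, 2, 5, 0]
After 8 (swap(4, 1)): [3, 2, 4, 6, 1, 5, 0]
After 9 (reverse(0, 6)): [0, 5, 1, 6, 4, 2, 3]
After 10 (rotate_left(2, 6, k=3)): [0, 5, 2, 3, 1, 6, 4]
After 11 (reverse(3, 5)): [0, 5, 2, 6, 1, 3, 4]
After 12 (swap(4, 3)): [0, 5, 2, 1, 6, 3, 4]

Answer: 5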